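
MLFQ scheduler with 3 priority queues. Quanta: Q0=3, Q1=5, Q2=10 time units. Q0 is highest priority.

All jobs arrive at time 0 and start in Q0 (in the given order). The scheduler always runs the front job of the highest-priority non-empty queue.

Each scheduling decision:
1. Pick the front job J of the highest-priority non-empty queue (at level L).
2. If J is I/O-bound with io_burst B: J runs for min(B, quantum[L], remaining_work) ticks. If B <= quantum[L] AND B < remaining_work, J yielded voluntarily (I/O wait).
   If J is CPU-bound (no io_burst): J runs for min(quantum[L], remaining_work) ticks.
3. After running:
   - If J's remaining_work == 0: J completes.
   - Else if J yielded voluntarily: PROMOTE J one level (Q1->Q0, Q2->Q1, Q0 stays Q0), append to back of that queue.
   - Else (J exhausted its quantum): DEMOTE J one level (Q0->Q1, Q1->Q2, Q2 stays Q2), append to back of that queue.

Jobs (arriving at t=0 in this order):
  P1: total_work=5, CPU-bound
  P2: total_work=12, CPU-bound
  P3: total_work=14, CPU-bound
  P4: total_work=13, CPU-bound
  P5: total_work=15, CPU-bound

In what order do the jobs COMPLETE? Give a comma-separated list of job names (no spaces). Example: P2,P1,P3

t=0-3: P1@Q0 runs 3, rem=2, quantum used, demote→Q1. Q0=[P2,P3,P4,P5] Q1=[P1] Q2=[]
t=3-6: P2@Q0 runs 3, rem=9, quantum used, demote→Q1. Q0=[P3,P4,P5] Q1=[P1,P2] Q2=[]
t=6-9: P3@Q0 runs 3, rem=11, quantum used, demote→Q1. Q0=[P4,P5] Q1=[P1,P2,P3] Q2=[]
t=9-12: P4@Q0 runs 3, rem=10, quantum used, demote→Q1. Q0=[P5] Q1=[P1,P2,P3,P4] Q2=[]
t=12-15: P5@Q0 runs 3, rem=12, quantum used, demote→Q1. Q0=[] Q1=[P1,P2,P3,P4,P5] Q2=[]
t=15-17: P1@Q1 runs 2, rem=0, completes. Q0=[] Q1=[P2,P3,P4,P5] Q2=[]
t=17-22: P2@Q1 runs 5, rem=4, quantum used, demote→Q2. Q0=[] Q1=[P3,P4,P5] Q2=[P2]
t=22-27: P3@Q1 runs 5, rem=6, quantum used, demote→Q2. Q0=[] Q1=[P4,P5] Q2=[P2,P3]
t=27-32: P4@Q1 runs 5, rem=5, quantum used, demote→Q2. Q0=[] Q1=[P5] Q2=[P2,P3,P4]
t=32-37: P5@Q1 runs 5, rem=7, quantum used, demote→Q2. Q0=[] Q1=[] Q2=[P2,P3,P4,P5]
t=37-41: P2@Q2 runs 4, rem=0, completes. Q0=[] Q1=[] Q2=[P3,P4,P5]
t=41-47: P3@Q2 runs 6, rem=0, completes. Q0=[] Q1=[] Q2=[P4,P5]
t=47-52: P4@Q2 runs 5, rem=0, completes. Q0=[] Q1=[] Q2=[P5]
t=52-59: P5@Q2 runs 7, rem=0, completes. Q0=[] Q1=[] Q2=[]

Answer: P1,P2,P3,P4,P5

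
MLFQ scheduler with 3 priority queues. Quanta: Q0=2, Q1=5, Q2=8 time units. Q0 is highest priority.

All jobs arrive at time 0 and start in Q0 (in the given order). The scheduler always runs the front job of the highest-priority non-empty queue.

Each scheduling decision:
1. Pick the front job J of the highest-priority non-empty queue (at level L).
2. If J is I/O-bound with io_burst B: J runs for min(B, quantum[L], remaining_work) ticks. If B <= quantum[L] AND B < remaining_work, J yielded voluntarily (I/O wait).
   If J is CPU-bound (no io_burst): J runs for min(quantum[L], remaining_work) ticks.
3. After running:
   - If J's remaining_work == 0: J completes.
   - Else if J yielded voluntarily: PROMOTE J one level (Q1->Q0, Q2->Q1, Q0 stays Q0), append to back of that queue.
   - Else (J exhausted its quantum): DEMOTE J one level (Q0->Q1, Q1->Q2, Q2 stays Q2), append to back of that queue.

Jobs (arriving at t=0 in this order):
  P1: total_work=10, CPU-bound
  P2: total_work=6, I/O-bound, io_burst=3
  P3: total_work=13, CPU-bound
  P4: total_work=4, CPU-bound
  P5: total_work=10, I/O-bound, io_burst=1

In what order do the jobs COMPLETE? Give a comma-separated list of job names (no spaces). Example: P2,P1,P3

Answer: P5,P2,P4,P1,P3

Derivation:
t=0-2: P1@Q0 runs 2, rem=8, quantum used, demote→Q1. Q0=[P2,P3,P4,P5] Q1=[P1] Q2=[]
t=2-4: P2@Q0 runs 2, rem=4, quantum used, demote→Q1. Q0=[P3,P4,P5] Q1=[P1,P2] Q2=[]
t=4-6: P3@Q0 runs 2, rem=11, quantum used, demote→Q1. Q0=[P4,P5] Q1=[P1,P2,P3] Q2=[]
t=6-8: P4@Q0 runs 2, rem=2, quantum used, demote→Q1. Q0=[P5] Q1=[P1,P2,P3,P4] Q2=[]
t=8-9: P5@Q0 runs 1, rem=9, I/O yield, promote→Q0. Q0=[P5] Q1=[P1,P2,P3,P4] Q2=[]
t=9-10: P5@Q0 runs 1, rem=8, I/O yield, promote→Q0. Q0=[P5] Q1=[P1,P2,P3,P4] Q2=[]
t=10-11: P5@Q0 runs 1, rem=7, I/O yield, promote→Q0. Q0=[P5] Q1=[P1,P2,P3,P4] Q2=[]
t=11-12: P5@Q0 runs 1, rem=6, I/O yield, promote→Q0. Q0=[P5] Q1=[P1,P2,P3,P4] Q2=[]
t=12-13: P5@Q0 runs 1, rem=5, I/O yield, promote→Q0. Q0=[P5] Q1=[P1,P2,P3,P4] Q2=[]
t=13-14: P5@Q0 runs 1, rem=4, I/O yield, promote→Q0. Q0=[P5] Q1=[P1,P2,P3,P4] Q2=[]
t=14-15: P5@Q0 runs 1, rem=3, I/O yield, promote→Q0. Q0=[P5] Q1=[P1,P2,P3,P4] Q2=[]
t=15-16: P5@Q0 runs 1, rem=2, I/O yield, promote→Q0. Q0=[P5] Q1=[P1,P2,P3,P4] Q2=[]
t=16-17: P5@Q0 runs 1, rem=1, I/O yield, promote→Q0. Q0=[P5] Q1=[P1,P2,P3,P4] Q2=[]
t=17-18: P5@Q0 runs 1, rem=0, completes. Q0=[] Q1=[P1,P2,P3,P4] Q2=[]
t=18-23: P1@Q1 runs 5, rem=3, quantum used, demote→Q2. Q0=[] Q1=[P2,P3,P4] Q2=[P1]
t=23-26: P2@Q1 runs 3, rem=1, I/O yield, promote→Q0. Q0=[P2] Q1=[P3,P4] Q2=[P1]
t=26-27: P2@Q0 runs 1, rem=0, completes. Q0=[] Q1=[P3,P4] Q2=[P1]
t=27-32: P3@Q1 runs 5, rem=6, quantum used, demote→Q2. Q0=[] Q1=[P4] Q2=[P1,P3]
t=32-34: P4@Q1 runs 2, rem=0, completes. Q0=[] Q1=[] Q2=[P1,P3]
t=34-37: P1@Q2 runs 3, rem=0, completes. Q0=[] Q1=[] Q2=[P3]
t=37-43: P3@Q2 runs 6, rem=0, completes. Q0=[] Q1=[] Q2=[]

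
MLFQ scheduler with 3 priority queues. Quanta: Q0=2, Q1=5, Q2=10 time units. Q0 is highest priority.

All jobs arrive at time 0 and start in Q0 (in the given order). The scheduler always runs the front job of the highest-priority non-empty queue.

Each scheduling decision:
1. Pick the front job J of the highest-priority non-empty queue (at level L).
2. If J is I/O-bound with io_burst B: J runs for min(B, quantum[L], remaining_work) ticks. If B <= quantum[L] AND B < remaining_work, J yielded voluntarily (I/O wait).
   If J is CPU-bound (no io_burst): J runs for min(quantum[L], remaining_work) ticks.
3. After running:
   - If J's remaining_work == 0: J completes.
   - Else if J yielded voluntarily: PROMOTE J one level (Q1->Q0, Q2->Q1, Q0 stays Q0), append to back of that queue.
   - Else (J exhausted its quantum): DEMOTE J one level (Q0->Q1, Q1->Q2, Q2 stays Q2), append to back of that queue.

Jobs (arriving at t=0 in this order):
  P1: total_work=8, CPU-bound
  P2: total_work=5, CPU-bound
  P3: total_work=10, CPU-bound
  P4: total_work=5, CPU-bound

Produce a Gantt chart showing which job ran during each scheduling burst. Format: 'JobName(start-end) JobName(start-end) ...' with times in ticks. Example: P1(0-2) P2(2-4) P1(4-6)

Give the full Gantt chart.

t=0-2: P1@Q0 runs 2, rem=6, quantum used, demote→Q1. Q0=[P2,P3,P4] Q1=[P1] Q2=[]
t=2-4: P2@Q0 runs 2, rem=3, quantum used, demote→Q1. Q0=[P3,P4] Q1=[P1,P2] Q2=[]
t=4-6: P3@Q0 runs 2, rem=8, quantum used, demote→Q1. Q0=[P4] Q1=[P1,P2,P3] Q2=[]
t=6-8: P4@Q0 runs 2, rem=3, quantum used, demote→Q1. Q0=[] Q1=[P1,P2,P3,P4] Q2=[]
t=8-13: P1@Q1 runs 5, rem=1, quantum used, demote→Q2. Q0=[] Q1=[P2,P3,P4] Q2=[P1]
t=13-16: P2@Q1 runs 3, rem=0, completes. Q0=[] Q1=[P3,P4] Q2=[P1]
t=16-21: P3@Q1 runs 5, rem=3, quantum used, demote→Q2. Q0=[] Q1=[P4] Q2=[P1,P3]
t=21-24: P4@Q1 runs 3, rem=0, completes. Q0=[] Q1=[] Q2=[P1,P3]
t=24-25: P1@Q2 runs 1, rem=0, completes. Q0=[] Q1=[] Q2=[P3]
t=25-28: P3@Q2 runs 3, rem=0, completes. Q0=[] Q1=[] Q2=[]

Answer: P1(0-2) P2(2-4) P3(4-6) P4(6-8) P1(8-13) P2(13-16) P3(16-21) P4(21-24) P1(24-25) P3(25-28)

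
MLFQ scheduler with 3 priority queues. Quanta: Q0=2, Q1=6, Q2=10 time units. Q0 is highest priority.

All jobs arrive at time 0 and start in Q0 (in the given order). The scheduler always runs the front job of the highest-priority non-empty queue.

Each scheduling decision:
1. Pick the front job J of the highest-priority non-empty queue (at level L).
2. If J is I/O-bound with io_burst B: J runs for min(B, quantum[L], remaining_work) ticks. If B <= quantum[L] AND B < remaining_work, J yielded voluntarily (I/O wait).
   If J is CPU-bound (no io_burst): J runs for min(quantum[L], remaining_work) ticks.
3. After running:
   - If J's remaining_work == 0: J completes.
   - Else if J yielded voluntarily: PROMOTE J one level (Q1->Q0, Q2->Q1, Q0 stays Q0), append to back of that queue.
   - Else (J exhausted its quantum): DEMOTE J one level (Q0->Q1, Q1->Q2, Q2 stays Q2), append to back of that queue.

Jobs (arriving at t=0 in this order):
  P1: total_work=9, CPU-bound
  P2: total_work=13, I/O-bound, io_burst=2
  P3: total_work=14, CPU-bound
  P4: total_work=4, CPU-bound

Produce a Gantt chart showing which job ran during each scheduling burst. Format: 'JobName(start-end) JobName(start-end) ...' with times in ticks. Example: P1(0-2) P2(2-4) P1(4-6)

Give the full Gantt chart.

t=0-2: P1@Q0 runs 2, rem=7, quantum used, demote→Q1. Q0=[P2,P3,P4] Q1=[P1] Q2=[]
t=2-4: P2@Q0 runs 2, rem=11, I/O yield, promote→Q0. Q0=[P3,P4,P2] Q1=[P1] Q2=[]
t=4-6: P3@Q0 runs 2, rem=12, quantum used, demote→Q1. Q0=[P4,P2] Q1=[P1,P3] Q2=[]
t=6-8: P4@Q0 runs 2, rem=2, quantum used, demote→Q1. Q0=[P2] Q1=[P1,P3,P4] Q2=[]
t=8-10: P2@Q0 runs 2, rem=9, I/O yield, promote→Q0. Q0=[P2] Q1=[P1,P3,P4] Q2=[]
t=10-12: P2@Q0 runs 2, rem=7, I/O yield, promote→Q0. Q0=[P2] Q1=[P1,P3,P4] Q2=[]
t=12-14: P2@Q0 runs 2, rem=5, I/O yield, promote→Q0. Q0=[P2] Q1=[P1,P3,P4] Q2=[]
t=14-16: P2@Q0 runs 2, rem=3, I/O yield, promote→Q0. Q0=[P2] Q1=[P1,P3,P4] Q2=[]
t=16-18: P2@Q0 runs 2, rem=1, I/O yield, promote→Q0. Q0=[P2] Q1=[P1,P3,P4] Q2=[]
t=18-19: P2@Q0 runs 1, rem=0, completes. Q0=[] Q1=[P1,P3,P4] Q2=[]
t=19-25: P1@Q1 runs 6, rem=1, quantum used, demote→Q2. Q0=[] Q1=[P3,P4] Q2=[P1]
t=25-31: P3@Q1 runs 6, rem=6, quantum used, demote→Q2. Q0=[] Q1=[P4] Q2=[P1,P3]
t=31-33: P4@Q1 runs 2, rem=0, completes. Q0=[] Q1=[] Q2=[P1,P3]
t=33-34: P1@Q2 runs 1, rem=0, completes. Q0=[] Q1=[] Q2=[P3]
t=34-40: P3@Q2 runs 6, rem=0, completes. Q0=[] Q1=[] Q2=[]

Answer: P1(0-2) P2(2-4) P3(4-6) P4(6-8) P2(8-10) P2(10-12) P2(12-14) P2(14-16) P2(16-18) P2(18-19) P1(19-25) P3(25-31) P4(31-33) P1(33-34) P3(34-40)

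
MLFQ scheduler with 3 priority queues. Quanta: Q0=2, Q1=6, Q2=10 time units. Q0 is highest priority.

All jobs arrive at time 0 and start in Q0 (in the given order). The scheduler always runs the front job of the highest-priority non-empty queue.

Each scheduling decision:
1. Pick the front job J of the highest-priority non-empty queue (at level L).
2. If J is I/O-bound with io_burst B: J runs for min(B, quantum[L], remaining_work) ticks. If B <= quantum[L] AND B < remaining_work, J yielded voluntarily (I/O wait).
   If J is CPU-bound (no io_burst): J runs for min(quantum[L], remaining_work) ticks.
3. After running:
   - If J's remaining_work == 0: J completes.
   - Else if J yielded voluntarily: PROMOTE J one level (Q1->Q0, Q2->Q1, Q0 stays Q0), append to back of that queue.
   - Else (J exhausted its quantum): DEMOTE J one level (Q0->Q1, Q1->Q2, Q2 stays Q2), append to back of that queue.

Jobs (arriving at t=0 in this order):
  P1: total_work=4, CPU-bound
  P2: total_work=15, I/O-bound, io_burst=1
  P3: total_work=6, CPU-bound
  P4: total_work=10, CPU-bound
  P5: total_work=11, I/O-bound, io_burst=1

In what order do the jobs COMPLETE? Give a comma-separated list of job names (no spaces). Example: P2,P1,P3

Answer: P5,P2,P1,P3,P4

Derivation:
t=0-2: P1@Q0 runs 2, rem=2, quantum used, demote→Q1. Q0=[P2,P3,P4,P5] Q1=[P1] Q2=[]
t=2-3: P2@Q0 runs 1, rem=14, I/O yield, promote→Q0. Q0=[P3,P4,P5,P2] Q1=[P1] Q2=[]
t=3-5: P3@Q0 runs 2, rem=4, quantum used, demote→Q1. Q0=[P4,P5,P2] Q1=[P1,P3] Q2=[]
t=5-7: P4@Q0 runs 2, rem=8, quantum used, demote→Q1. Q0=[P5,P2] Q1=[P1,P3,P4] Q2=[]
t=7-8: P5@Q0 runs 1, rem=10, I/O yield, promote→Q0. Q0=[P2,P5] Q1=[P1,P3,P4] Q2=[]
t=8-9: P2@Q0 runs 1, rem=13, I/O yield, promote→Q0. Q0=[P5,P2] Q1=[P1,P3,P4] Q2=[]
t=9-10: P5@Q0 runs 1, rem=9, I/O yield, promote→Q0. Q0=[P2,P5] Q1=[P1,P3,P4] Q2=[]
t=10-11: P2@Q0 runs 1, rem=12, I/O yield, promote→Q0. Q0=[P5,P2] Q1=[P1,P3,P4] Q2=[]
t=11-12: P5@Q0 runs 1, rem=8, I/O yield, promote→Q0. Q0=[P2,P5] Q1=[P1,P3,P4] Q2=[]
t=12-13: P2@Q0 runs 1, rem=11, I/O yield, promote→Q0. Q0=[P5,P2] Q1=[P1,P3,P4] Q2=[]
t=13-14: P5@Q0 runs 1, rem=7, I/O yield, promote→Q0. Q0=[P2,P5] Q1=[P1,P3,P4] Q2=[]
t=14-15: P2@Q0 runs 1, rem=10, I/O yield, promote→Q0. Q0=[P5,P2] Q1=[P1,P3,P4] Q2=[]
t=15-16: P5@Q0 runs 1, rem=6, I/O yield, promote→Q0. Q0=[P2,P5] Q1=[P1,P3,P4] Q2=[]
t=16-17: P2@Q0 runs 1, rem=9, I/O yield, promote→Q0. Q0=[P5,P2] Q1=[P1,P3,P4] Q2=[]
t=17-18: P5@Q0 runs 1, rem=5, I/O yield, promote→Q0. Q0=[P2,P5] Q1=[P1,P3,P4] Q2=[]
t=18-19: P2@Q0 runs 1, rem=8, I/O yield, promote→Q0. Q0=[P5,P2] Q1=[P1,P3,P4] Q2=[]
t=19-20: P5@Q0 runs 1, rem=4, I/O yield, promote→Q0. Q0=[P2,P5] Q1=[P1,P3,P4] Q2=[]
t=20-21: P2@Q0 runs 1, rem=7, I/O yield, promote→Q0. Q0=[P5,P2] Q1=[P1,P3,P4] Q2=[]
t=21-22: P5@Q0 runs 1, rem=3, I/O yield, promote→Q0. Q0=[P2,P5] Q1=[P1,P3,P4] Q2=[]
t=22-23: P2@Q0 runs 1, rem=6, I/O yield, promote→Q0. Q0=[P5,P2] Q1=[P1,P3,P4] Q2=[]
t=23-24: P5@Q0 runs 1, rem=2, I/O yield, promote→Q0. Q0=[P2,P5] Q1=[P1,P3,P4] Q2=[]
t=24-25: P2@Q0 runs 1, rem=5, I/O yield, promote→Q0. Q0=[P5,P2] Q1=[P1,P3,P4] Q2=[]
t=25-26: P5@Q0 runs 1, rem=1, I/O yield, promote→Q0. Q0=[P2,P5] Q1=[P1,P3,P4] Q2=[]
t=26-27: P2@Q0 runs 1, rem=4, I/O yield, promote→Q0. Q0=[P5,P2] Q1=[P1,P3,P4] Q2=[]
t=27-28: P5@Q0 runs 1, rem=0, completes. Q0=[P2] Q1=[P1,P3,P4] Q2=[]
t=28-29: P2@Q0 runs 1, rem=3, I/O yield, promote→Q0. Q0=[P2] Q1=[P1,P3,P4] Q2=[]
t=29-30: P2@Q0 runs 1, rem=2, I/O yield, promote→Q0. Q0=[P2] Q1=[P1,P3,P4] Q2=[]
t=30-31: P2@Q0 runs 1, rem=1, I/O yield, promote→Q0. Q0=[P2] Q1=[P1,P3,P4] Q2=[]
t=31-32: P2@Q0 runs 1, rem=0, completes. Q0=[] Q1=[P1,P3,P4] Q2=[]
t=32-34: P1@Q1 runs 2, rem=0, completes. Q0=[] Q1=[P3,P4] Q2=[]
t=34-38: P3@Q1 runs 4, rem=0, completes. Q0=[] Q1=[P4] Q2=[]
t=38-44: P4@Q1 runs 6, rem=2, quantum used, demote→Q2. Q0=[] Q1=[] Q2=[P4]
t=44-46: P4@Q2 runs 2, rem=0, completes. Q0=[] Q1=[] Q2=[]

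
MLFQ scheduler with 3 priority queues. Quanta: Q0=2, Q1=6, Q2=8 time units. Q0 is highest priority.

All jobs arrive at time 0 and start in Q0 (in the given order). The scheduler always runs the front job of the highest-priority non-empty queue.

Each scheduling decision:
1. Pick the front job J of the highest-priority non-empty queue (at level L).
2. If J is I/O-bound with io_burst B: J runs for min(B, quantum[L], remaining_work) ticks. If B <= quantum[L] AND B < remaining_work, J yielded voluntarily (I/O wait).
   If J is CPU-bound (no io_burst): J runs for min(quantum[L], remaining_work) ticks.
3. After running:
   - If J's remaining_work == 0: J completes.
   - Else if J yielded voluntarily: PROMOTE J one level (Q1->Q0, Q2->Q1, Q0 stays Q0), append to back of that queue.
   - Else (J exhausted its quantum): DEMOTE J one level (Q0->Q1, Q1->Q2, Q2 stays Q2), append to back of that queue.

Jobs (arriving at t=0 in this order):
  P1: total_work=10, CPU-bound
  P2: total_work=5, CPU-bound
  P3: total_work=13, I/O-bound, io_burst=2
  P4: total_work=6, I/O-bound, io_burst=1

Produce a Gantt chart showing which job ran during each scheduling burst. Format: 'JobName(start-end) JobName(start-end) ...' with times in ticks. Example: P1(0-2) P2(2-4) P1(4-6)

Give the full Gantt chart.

Answer: P1(0-2) P2(2-4) P3(4-6) P4(6-7) P3(7-9) P4(9-10) P3(10-12) P4(12-13) P3(13-15) P4(15-16) P3(16-18) P4(18-19) P3(19-21) P4(21-22) P3(22-23) P1(23-29) P2(29-32) P1(32-34)

Derivation:
t=0-2: P1@Q0 runs 2, rem=8, quantum used, demote→Q1. Q0=[P2,P3,P4] Q1=[P1] Q2=[]
t=2-4: P2@Q0 runs 2, rem=3, quantum used, demote→Q1. Q0=[P3,P4] Q1=[P1,P2] Q2=[]
t=4-6: P3@Q0 runs 2, rem=11, I/O yield, promote→Q0. Q0=[P4,P3] Q1=[P1,P2] Q2=[]
t=6-7: P4@Q0 runs 1, rem=5, I/O yield, promote→Q0. Q0=[P3,P4] Q1=[P1,P2] Q2=[]
t=7-9: P3@Q0 runs 2, rem=9, I/O yield, promote→Q0. Q0=[P4,P3] Q1=[P1,P2] Q2=[]
t=9-10: P4@Q0 runs 1, rem=4, I/O yield, promote→Q0. Q0=[P3,P4] Q1=[P1,P2] Q2=[]
t=10-12: P3@Q0 runs 2, rem=7, I/O yield, promote→Q0. Q0=[P4,P3] Q1=[P1,P2] Q2=[]
t=12-13: P4@Q0 runs 1, rem=3, I/O yield, promote→Q0. Q0=[P3,P4] Q1=[P1,P2] Q2=[]
t=13-15: P3@Q0 runs 2, rem=5, I/O yield, promote→Q0. Q0=[P4,P3] Q1=[P1,P2] Q2=[]
t=15-16: P4@Q0 runs 1, rem=2, I/O yield, promote→Q0. Q0=[P3,P4] Q1=[P1,P2] Q2=[]
t=16-18: P3@Q0 runs 2, rem=3, I/O yield, promote→Q0. Q0=[P4,P3] Q1=[P1,P2] Q2=[]
t=18-19: P4@Q0 runs 1, rem=1, I/O yield, promote→Q0. Q0=[P3,P4] Q1=[P1,P2] Q2=[]
t=19-21: P3@Q0 runs 2, rem=1, I/O yield, promote→Q0. Q0=[P4,P3] Q1=[P1,P2] Q2=[]
t=21-22: P4@Q0 runs 1, rem=0, completes. Q0=[P3] Q1=[P1,P2] Q2=[]
t=22-23: P3@Q0 runs 1, rem=0, completes. Q0=[] Q1=[P1,P2] Q2=[]
t=23-29: P1@Q1 runs 6, rem=2, quantum used, demote→Q2. Q0=[] Q1=[P2] Q2=[P1]
t=29-32: P2@Q1 runs 3, rem=0, completes. Q0=[] Q1=[] Q2=[P1]
t=32-34: P1@Q2 runs 2, rem=0, completes. Q0=[] Q1=[] Q2=[]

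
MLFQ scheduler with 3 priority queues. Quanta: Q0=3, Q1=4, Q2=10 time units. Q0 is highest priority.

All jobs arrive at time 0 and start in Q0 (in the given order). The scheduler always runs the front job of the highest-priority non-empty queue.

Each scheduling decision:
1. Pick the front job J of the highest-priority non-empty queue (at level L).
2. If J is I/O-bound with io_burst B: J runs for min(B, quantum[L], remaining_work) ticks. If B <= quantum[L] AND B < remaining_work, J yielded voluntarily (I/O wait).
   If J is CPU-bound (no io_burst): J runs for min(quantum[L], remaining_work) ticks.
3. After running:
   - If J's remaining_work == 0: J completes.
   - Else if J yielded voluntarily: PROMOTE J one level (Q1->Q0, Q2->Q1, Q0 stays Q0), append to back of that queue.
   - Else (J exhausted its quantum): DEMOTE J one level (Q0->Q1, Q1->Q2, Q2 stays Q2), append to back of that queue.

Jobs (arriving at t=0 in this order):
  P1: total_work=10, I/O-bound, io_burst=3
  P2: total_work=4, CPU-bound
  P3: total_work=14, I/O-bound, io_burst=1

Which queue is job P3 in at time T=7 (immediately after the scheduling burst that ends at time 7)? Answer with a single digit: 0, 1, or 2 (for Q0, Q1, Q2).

Answer: 0

Derivation:
t=0-3: P1@Q0 runs 3, rem=7, I/O yield, promote→Q0. Q0=[P2,P3,P1] Q1=[] Q2=[]
t=3-6: P2@Q0 runs 3, rem=1, quantum used, demote→Q1. Q0=[P3,P1] Q1=[P2] Q2=[]
t=6-7: P3@Q0 runs 1, rem=13, I/O yield, promote→Q0. Q0=[P1,P3] Q1=[P2] Q2=[]
t=7-10: P1@Q0 runs 3, rem=4, I/O yield, promote→Q0. Q0=[P3,P1] Q1=[P2] Q2=[]
t=10-11: P3@Q0 runs 1, rem=12, I/O yield, promote→Q0. Q0=[P1,P3] Q1=[P2] Q2=[]
t=11-14: P1@Q0 runs 3, rem=1, I/O yield, promote→Q0. Q0=[P3,P1] Q1=[P2] Q2=[]
t=14-15: P3@Q0 runs 1, rem=11, I/O yield, promote→Q0. Q0=[P1,P3] Q1=[P2] Q2=[]
t=15-16: P1@Q0 runs 1, rem=0, completes. Q0=[P3] Q1=[P2] Q2=[]
t=16-17: P3@Q0 runs 1, rem=10, I/O yield, promote→Q0. Q0=[P3] Q1=[P2] Q2=[]
t=17-18: P3@Q0 runs 1, rem=9, I/O yield, promote→Q0. Q0=[P3] Q1=[P2] Q2=[]
t=18-19: P3@Q0 runs 1, rem=8, I/O yield, promote→Q0. Q0=[P3] Q1=[P2] Q2=[]
t=19-20: P3@Q0 runs 1, rem=7, I/O yield, promote→Q0. Q0=[P3] Q1=[P2] Q2=[]
t=20-21: P3@Q0 runs 1, rem=6, I/O yield, promote→Q0. Q0=[P3] Q1=[P2] Q2=[]
t=21-22: P3@Q0 runs 1, rem=5, I/O yield, promote→Q0. Q0=[P3] Q1=[P2] Q2=[]
t=22-23: P3@Q0 runs 1, rem=4, I/O yield, promote→Q0. Q0=[P3] Q1=[P2] Q2=[]
t=23-24: P3@Q0 runs 1, rem=3, I/O yield, promote→Q0. Q0=[P3] Q1=[P2] Q2=[]
t=24-25: P3@Q0 runs 1, rem=2, I/O yield, promote→Q0. Q0=[P3] Q1=[P2] Q2=[]
t=25-26: P3@Q0 runs 1, rem=1, I/O yield, promote→Q0. Q0=[P3] Q1=[P2] Q2=[]
t=26-27: P3@Q0 runs 1, rem=0, completes. Q0=[] Q1=[P2] Q2=[]
t=27-28: P2@Q1 runs 1, rem=0, completes. Q0=[] Q1=[] Q2=[]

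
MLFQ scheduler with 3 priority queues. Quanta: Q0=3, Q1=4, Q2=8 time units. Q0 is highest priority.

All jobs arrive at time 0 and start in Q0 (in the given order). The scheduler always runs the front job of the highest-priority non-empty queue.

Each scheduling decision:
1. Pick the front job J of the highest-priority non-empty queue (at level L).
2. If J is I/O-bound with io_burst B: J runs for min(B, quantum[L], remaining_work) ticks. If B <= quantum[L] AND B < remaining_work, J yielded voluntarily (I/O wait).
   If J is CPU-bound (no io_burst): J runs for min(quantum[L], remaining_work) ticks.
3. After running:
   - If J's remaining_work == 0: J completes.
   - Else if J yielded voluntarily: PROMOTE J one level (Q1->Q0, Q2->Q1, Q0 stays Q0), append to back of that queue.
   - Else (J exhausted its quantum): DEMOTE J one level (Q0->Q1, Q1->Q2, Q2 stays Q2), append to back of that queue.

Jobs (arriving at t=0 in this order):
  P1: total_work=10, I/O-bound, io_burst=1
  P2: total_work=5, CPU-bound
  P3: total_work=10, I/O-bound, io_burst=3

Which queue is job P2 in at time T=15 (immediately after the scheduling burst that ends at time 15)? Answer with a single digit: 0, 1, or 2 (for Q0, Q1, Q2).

Answer: 1

Derivation:
t=0-1: P1@Q0 runs 1, rem=9, I/O yield, promote→Q0. Q0=[P2,P3,P1] Q1=[] Q2=[]
t=1-4: P2@Q0 runs 3, rem=2, quantum used, demote→Q1. Q0=[P3,P1] Q1=[P2] Q2=[]
t=4-7: P3@Q0 runs 3, rem=7, I/O yield, promote→Q0. Q0=[P1,P3] Q1=[P2] Q2=[]
t=7-8: P1@Q0 runs 1, rem=8, I/O yield, promote→Q0. Q0=[P3,P1] Q1=[P2] Q2=[]
t=8-11: P3@Q0 runs 3, rem=4, I/O yield, promote→Q0. Q0=[P1,P3] Q1=[P2] Q2=[]
t=11-12: P1@Q0 runs 1, rem=7, I/O yield, promote→Q0. Q0=[P3,P1] Q1=[P2] Q2=[]
t=12-15: P3@Q0 runs 3, rem=1, I/O yield, promote→Q0. Q0=[P1,P3] Q1=[P2] Q2=[]
t=15-16: P1@Q0 runs 1, rem=6, I/O yield, promote→Q0. Q0=[P3,P1] Q1=[P2] Q2=[]
t=16-17: P3@Q0 runs 1, rem=0, completes. Q0=[P1] Q1=[P2] Q2=[]
t=17-18: P1@Q0 runs 1, rem=5, I/O yield, promote→Q0. Q0=[P1] Q1=[P2] Q2=[]
t=18-19: P1@Q0 runs 1, rem=4, I/O yield, promote→Q0. Q0=[P1] Q1=[P2] Q2=[]
t=19-20: P1@Q0 runs 1, rem=3, I/O yield, promote→Q0. Q0=[P1] Q1=[P2] Q2=[]
t=20-21: P1@Q0 runs 1, rem=2, I/O yield, promote→Q0. Q0=[P1] Q1=[P2] Q2=[]
t=21-22: P1@Q0 runs 1, rem=1, I/O yield, promote→Q0. Q0=[P1] Q1=[P2] Q2=[]
t=22-23: P1@Q0 runs 1, rem=0, completes. Q0=[] Q1=[P2] Q2=[]
t=23-25: P2@Q1 runs 2, rem=0, completes. Q0=[] Q1=[] Q2=[]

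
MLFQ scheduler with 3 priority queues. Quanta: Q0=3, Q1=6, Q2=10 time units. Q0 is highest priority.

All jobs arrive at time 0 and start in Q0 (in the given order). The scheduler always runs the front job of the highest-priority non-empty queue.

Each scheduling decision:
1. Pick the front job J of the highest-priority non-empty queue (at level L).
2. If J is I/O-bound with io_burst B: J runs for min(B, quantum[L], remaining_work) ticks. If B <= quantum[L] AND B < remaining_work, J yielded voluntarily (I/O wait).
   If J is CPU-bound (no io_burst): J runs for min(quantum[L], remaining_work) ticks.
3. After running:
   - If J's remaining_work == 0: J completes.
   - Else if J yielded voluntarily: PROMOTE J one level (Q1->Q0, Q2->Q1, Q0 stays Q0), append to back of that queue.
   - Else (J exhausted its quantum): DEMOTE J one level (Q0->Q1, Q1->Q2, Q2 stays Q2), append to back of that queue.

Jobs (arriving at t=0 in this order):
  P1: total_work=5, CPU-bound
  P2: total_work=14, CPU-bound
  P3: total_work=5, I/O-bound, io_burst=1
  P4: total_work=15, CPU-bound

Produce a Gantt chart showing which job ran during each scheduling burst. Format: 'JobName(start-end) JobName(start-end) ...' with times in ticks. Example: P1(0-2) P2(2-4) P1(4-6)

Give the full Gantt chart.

Answer: P1(0-3) P2(3-6) P3(6-7) P4(7-10) P3(10-11) P3(11-12) P3(12-13) P3(13-14) P1(14-16) P2(16-22) P4(22-28) P2(28-33) P4(33-39)

Derivation:
t=0-3: P1@Q0 runs 3, rem=2, quantum used, demote→Q1. Q0=[P2,P3,P4] Q1=[P1] Q2=[]
t=3-6: P2@Q0 runs 3, rem=11, quantum used, demote→Q1. Q0=[P3,P4] Q1=[P1,P2] Q2=[]
t=6-7: P3@Q0 runs 1, rem=4, I/O yield, promote→Q0. Q0=[P4,P3] Q1=[P1,P2] Q2=[]
t=7-10: P4@Q0 runs 3, rem=12, quantum used, demote→Q1. Q0=[P3] Q1=[P1,P2,P4] Q2=[]
t=10-11: P3@Q0 runs 1, rem=3, I/O yield, promote→Q0. Q0=[P3] Q1=[P1,P2,P4] Q2=[]
t=11-12: P3@Q0 runs 1, rem=2, I/O yield, promote→Q0. Q0=[P3] Q1=[P1,P2,P4] Q2=[]
t=12-13: P3@Q0 runs 1, rem=1, I/O yield, promote→Q0. Q0=[P3] Q1=[P1,P2,P4] Q2=[]
t=13-14: P3@Q0 runs 1, rem=0, completes. Q0=[] Q1=[P1,P2,P4] Q2=[]
t=14-16: P1@Q1 runs 2, rem=0, completes. Q0=[] Q1=[P2,P4] Q2=[]
t=16-22: P2@Q1 runs 6, rem=5, quantum used, demote→Q2. Q0=[] Q1=[P4] Q2=[P2]
t=22-28: P4@Q1 runs 6, rem=6, quantum used, demote→Q2. Q0=[] Q1=[] Q2=[P2,P4]
t=28-33: P2@Q2 runs 5, rem=0, completes. Q0=[] Q1=[] Q2=[P4]
t=33-39: P4@Q2 runs 6, rem=0, completes. Q0=[] Q1=[] Q2=[]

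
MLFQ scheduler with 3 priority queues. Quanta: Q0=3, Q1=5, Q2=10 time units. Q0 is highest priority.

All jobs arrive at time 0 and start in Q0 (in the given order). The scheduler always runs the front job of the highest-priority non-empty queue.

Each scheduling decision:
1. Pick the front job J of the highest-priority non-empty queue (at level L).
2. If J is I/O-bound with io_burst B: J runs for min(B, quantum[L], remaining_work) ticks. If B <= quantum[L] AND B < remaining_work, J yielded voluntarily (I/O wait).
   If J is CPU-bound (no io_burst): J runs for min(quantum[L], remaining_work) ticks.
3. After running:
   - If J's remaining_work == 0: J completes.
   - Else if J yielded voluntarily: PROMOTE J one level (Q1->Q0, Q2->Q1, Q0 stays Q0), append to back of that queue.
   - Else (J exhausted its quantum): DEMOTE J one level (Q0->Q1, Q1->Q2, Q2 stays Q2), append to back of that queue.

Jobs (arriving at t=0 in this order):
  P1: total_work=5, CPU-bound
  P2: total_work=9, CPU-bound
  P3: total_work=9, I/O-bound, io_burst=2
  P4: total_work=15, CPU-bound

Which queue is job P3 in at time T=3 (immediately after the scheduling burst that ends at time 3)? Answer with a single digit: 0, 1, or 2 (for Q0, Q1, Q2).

Answer: 0

Derivation:
t=0-3: P1@Q0 runs 3, rem=2, quantum used, demote→Q1. Q0=[P2,P3,P4] Q1=[P1] Q2=[]
t=3-6: P2@Q0 runs 3, rem=6, quantum used, demote→Q1. Q0=[P3,P4] Q1=[P1,P2] Q2=[]
t=6-8: P3@Q0 runs 2, rem=7, I/O yield, promote→Q0. Q0=[P4,P3] Q1=[P1,P2] Q2=[]
t=8-11: P4@Q0 runs 3, rem=12, quantum used, demote→Q1. Q0=[P3] Q1=[P1,P2,P4] Q2=[]
t=11-13: P3@Q0 runs 2, rem=5, I/O yield, promote→Q0. Q0=[P3] Q1=[P1,P2,P4] Q2=[]
t=13-15: P3@Q0 runs 2, rem=3, I/O yield, promote→Q0. Q0=[P3] Q1=[P1,P2,P4] Q2=[]
t=15-17: P3@Q0 runs 2, rem=1, I/O yield, promote→Q0. Q0=[P3] Q1=[P1,P2,P4] Q2=[]
t=17-18: P3@Q0 runs 1, rem=0, completes. Q0=[] Q1=[P1,P2,P4] Q2=[]
t=18-20: P1@Q1 runs 2, rem=0, completes. Q0=[] Q1=[P2,P4] Q2=[]
t=20-25: P2@Q1 runs 5, rem=1, quantum used, demote→Q2. Q0=[] Q1=[P4] Q2=[P2]
t=25-30: P4@Q1 runs 5, rem=7, quantum used, demote→Q2. Q0=[] Q1=[] Q2=[P2,P4]
t=30-31: P2@Q2 runs 1, rem=0, completes. Q0=[] Q1=[] Q2=[P4]
t=31-38: P4@Q2 runs 7, rem=0, completes. Q0=[] Q1=[] Q2=[]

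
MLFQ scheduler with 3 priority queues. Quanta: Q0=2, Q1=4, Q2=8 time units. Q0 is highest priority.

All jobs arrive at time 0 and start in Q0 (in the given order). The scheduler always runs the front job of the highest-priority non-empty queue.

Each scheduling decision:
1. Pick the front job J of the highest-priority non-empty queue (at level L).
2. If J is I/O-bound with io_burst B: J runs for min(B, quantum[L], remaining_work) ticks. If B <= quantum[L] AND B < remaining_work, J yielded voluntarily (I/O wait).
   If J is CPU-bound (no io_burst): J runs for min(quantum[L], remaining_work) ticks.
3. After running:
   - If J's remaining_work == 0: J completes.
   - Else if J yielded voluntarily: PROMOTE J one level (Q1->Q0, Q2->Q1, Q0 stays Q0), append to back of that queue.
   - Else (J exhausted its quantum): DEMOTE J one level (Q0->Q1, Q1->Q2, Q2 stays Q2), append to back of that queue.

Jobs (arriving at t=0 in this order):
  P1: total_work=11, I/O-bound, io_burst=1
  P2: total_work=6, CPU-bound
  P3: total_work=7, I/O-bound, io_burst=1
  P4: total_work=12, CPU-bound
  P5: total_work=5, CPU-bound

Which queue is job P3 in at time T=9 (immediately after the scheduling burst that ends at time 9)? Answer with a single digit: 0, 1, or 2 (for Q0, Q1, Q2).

Answer: 0

Derivation:
t=0-1: P1@Q0 runs 1, rem=10, I/O yield, promote→Q0. Q0=[P2,P3,P4,P5,P1] Q1=[] Q2=[]
t=1-3: P2@Q0 runs 2, rem=4, quantum used, demote→Q1. Q0=[P3,P4,P5,P1] Q1=[P2] Q2=[]
t=3-4: P3@Q0 runs 1, rem=6, I/O yield, promote→Q0. Q0=[P4,P5,P1,P3] Q1=[P2] Q2=[]
t=4-6: P4@Q0 runs 2, rem=10, quantum used, demote→Q1. Q0=[P5,P1,P3] Q1=[P2,P4] Q2=[]
t=6-8: P5@Q0 runs 2, rem=3, quantum used, demote→Q1. Q0=[P1,P3] Q1=[P2,P4,P5] Q2=[]
t=8-9: P1@Q0 runs 1, rem=9, I/O yield, promote→Q0. Q0=[P3,P1] Q1=[P2,P4,P5] Q2=[]
t=9-10: P3@Q0 runs 1, rem=5, I/O yield, promote→Q0. Q0=[P1,P3] Q1=[P2,P4,P5] Q2=[]
t=10-11: P1@Q0 runs 1, rem=8, I/O yield, promote→Q0. Q0=[P3,P1] Q1=[P2,P4,P5] Q2=[]
t=11-12: P3@Q0 runs 1, rem=4, I/O yield, promote→Q0. Q0=[P1,P3] Q1=[P2,P4,P5] Q2=[]
t=12-13: P1@Q0 runs 1, rem=7, I/O yield, promote→Q0. Q0=[P3,P1] Q1=[P2,P4,P5] Q2=[]
t=13-14: P3@Q0 runs 1, rem=3, I/O yield, promote→Q0. Q0=[P1,P3] Q1=[P2,P4,P5] Q2=[]
t=14-15: P1@Q0 runs 1, rem=6, I/O yield, promote→Q0. Q0=[P3,P1] Q1=[P2,P4,P5] Q2=[]
t=15-16: P3@Q0 runs 1, rem=2, I/O yield, promote→Q0. Q0=[P1,P3] Q1=[P2,P4,P5] Q2=[]
t=16-17: P1@Q0 runs 1, rem=5, I/O yield, promote→Q0. Q0=[P3,P1] Q1=[P2,P4,P5] Q2=[]
t=17-18: P3@Q0 runs 1, rem=1, I/O yield, promote→Q0. Q0=[P1,P3] Q1=[P2,P4,P5] Q2=[]
t=18-19: P1@Q0 runs 1, rem=4, I/O yield, promote→Q0. Q0=[P3,P1] Q1=[P2,P4,P5] Q2=[]
t=19-20: P3@Q0 runs 1, rem=0, completes. Q0=[P1] Q1=[P2,P4,P5] Q2=[]
t=20-21: P1@Q0 runs 1, rem=3, I/O yield, promote→Q0. Q0=[P1] Q1=[P2,P4,P5] Q2=[]
t=21-22: P1@Q0 runs 1, rem=2, I/O yield, promote→Q0. Q0=[P1] Q1=[P2,P4,P5] Q2=[]
t=22-23: P1@Q0 runs 1, rem=1, I/O yield, promote→Q0. Q0=[P1] Q1=[P2,P4,P5] Q2=[]
t=23-24: P1@Q0 runs 1, rem=0, completes. Q0=[] Q1=[P2,P4,P5] Q2=[]
t=24-28: P2@Q1 runs 4, rem=0, completes. Q0=[] Q1=[P4,P5] Q2=[]
t=28-32: P4@Q1 runs 4, rem=6, quantum used, demote→Q2. Q0=[] Q1=[P5] Q2=[P4]
t=32-35: P5@Q1 runs 3, rem=0, completes. Q0=[] Q1=[] Q2=[P4]
t=35-41: P4@Q2 runs 6, rem=0, completes. Q0=[] Q1=[] Q2=[]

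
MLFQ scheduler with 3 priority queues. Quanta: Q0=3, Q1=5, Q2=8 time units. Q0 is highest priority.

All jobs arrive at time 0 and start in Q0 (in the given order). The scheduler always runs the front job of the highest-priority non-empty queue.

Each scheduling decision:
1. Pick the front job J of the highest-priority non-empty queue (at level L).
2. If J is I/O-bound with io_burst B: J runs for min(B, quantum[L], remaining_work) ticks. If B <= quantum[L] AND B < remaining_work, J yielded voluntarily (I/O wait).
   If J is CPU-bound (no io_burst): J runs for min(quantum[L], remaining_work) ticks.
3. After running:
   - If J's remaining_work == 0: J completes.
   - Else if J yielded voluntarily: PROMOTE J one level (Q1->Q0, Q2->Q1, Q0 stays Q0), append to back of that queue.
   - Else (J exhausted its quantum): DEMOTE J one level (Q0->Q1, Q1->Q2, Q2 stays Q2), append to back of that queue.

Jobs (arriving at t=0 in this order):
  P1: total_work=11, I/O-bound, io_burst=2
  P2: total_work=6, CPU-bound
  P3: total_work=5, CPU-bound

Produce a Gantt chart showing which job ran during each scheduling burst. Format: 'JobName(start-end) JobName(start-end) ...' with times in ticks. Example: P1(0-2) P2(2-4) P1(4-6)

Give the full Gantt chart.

Answer: P1(0-2) P2(2-5) P3(5-8) P1(8-10) P1(10-12) P1(12-14) P1(14-16) P1(16-17) P2(17-20) P3(20-22)

Derivation:
t=0-2: P1@Q0 runs 2, rem=9, I/O yield, promote→Q0. Q0=[P2,P3,P1] Q1=[] Q2=[]
t=2-5: P2@Q0 runs 3, rem=3, quantum used, demote→Q1. Q0=[P3,P1] Q1=[P2] Q2=[]
t=5-8: P3@Q0 runs 3, rem=2, quantum used, demote→Q1. Q0=[P1] Q1=[P2,P3] Q2=[]
t=8-10: P1@Q0 runs 2, rem=7, I/O yield, promote→Q0. Q0=[P1] Q1=[P2,P3] Q2=[]
t=10-12: P1@Q0 runs 2, rem=5, I/O yield, promote→Q0. Q0=[P1] Q1=[P2,P3] Q2=[]
t=12-14: P1@Q0 runs 2, rem=3, I/O yield, promote→Q0. Q0=[P1] Q1=[P2,P3] Q2=[]
t=14-16: P1@Q0 runs 2, rem=1, I/O yield, promote→Q0. Q0=[P1] Q1=[P2,P3] Q2=[]
t=16-17: P1@Q0 runs 1, rem=0, completes. Q0=[] Q1=[P2,P3] Q2=[]
t=17-20: P2@Q1 runs 3, rem=0, completes. Q0=[] Q1=[P3] Q2=[]
t=20-22: P3@Q1 runs 2, rem=0, completes. Q0=[] Q1=[] Q2=[]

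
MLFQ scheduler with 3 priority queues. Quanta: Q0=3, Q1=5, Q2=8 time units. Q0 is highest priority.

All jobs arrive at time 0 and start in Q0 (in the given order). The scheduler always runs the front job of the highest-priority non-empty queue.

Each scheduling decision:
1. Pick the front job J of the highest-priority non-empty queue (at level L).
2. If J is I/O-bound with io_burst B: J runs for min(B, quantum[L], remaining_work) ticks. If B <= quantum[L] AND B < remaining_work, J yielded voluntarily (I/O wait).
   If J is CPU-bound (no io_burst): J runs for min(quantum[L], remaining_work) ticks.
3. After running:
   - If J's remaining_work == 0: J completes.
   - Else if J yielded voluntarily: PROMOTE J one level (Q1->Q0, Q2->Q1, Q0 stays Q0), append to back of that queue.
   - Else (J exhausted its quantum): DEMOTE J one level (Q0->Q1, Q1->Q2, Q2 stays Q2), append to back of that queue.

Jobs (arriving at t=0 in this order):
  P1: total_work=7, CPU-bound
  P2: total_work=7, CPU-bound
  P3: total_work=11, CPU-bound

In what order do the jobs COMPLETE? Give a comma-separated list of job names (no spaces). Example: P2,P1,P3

Answer: P1,P2,P3

Derivation:
t=0-3: P1@Q0 runs 3, rem=4, quantum used, demote→Q1. Q0=[P2,P3] Q1=[P1] Q2=[]
t=3-6: P2@Q0 runs 3, rem=4, quantum used, demote→Q1. Q0=[P3] Q1=[P1,P2] Q2=[]
t=6-9: P3@Q0 runs 3, rem=8, quantum used, demote→Q1. Q0=[] Q1=[P1,P2,P3] Q2=[]
t=9-13: P1@Q1 runs 4, rem=0, completes. Q0=[] Q1=[P2,P3] Q2=[]
t=13-17: P2@Q1 runs 4, rem=0, completes. Q0=[] Q1=[P3] Q2=[]
t=17-22: P3@Q1 runs 5, rem=3, quantum used, demote→Q2. Q0=[] Q1=[] Q2=[P3]
t=22-25: P3@Q2 runs 3, rem=0, completes. Q0=[] Q1=[] Q2=[]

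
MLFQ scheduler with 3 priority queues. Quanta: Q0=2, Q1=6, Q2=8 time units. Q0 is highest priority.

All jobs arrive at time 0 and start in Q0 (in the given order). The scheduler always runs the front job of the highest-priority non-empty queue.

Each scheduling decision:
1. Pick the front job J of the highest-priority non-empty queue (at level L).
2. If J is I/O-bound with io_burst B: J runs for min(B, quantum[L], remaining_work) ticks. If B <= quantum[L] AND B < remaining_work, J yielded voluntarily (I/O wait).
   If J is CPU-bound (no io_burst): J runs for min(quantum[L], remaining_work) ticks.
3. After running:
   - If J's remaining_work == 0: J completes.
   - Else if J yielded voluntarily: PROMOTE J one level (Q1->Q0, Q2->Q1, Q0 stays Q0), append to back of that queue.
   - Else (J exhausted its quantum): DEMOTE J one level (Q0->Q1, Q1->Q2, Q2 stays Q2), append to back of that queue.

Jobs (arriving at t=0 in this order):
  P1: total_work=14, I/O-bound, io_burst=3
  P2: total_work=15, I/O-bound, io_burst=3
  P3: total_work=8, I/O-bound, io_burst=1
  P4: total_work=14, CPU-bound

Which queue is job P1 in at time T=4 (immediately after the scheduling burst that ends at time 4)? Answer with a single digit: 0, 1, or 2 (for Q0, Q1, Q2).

t=0-2: P1@Q0 runs 2, rem=12, quantum used, demote→Q1. Q0=[P2,P3,P4] Q1=[P1] Q2=[]
t=2-4: P2@Q0 runs 2, rem=13, quantum used, demote→Q1. Q0=[P3,P4] Q1=[P1,P2] Q2=[]
t=4-5: P3@Q0 runs 1, rem=7, I/O yield, promote→Q0. Q0=[P4,P3] Q1=[P1,P2] Q2=[]
t=5-7: P4@Q0 runs 2, rem=12, quantum used, demote→Q1. Q0=[P3] Q1=[P1,P2,P4] Q2=[]
t=7-8: P3@Q0 runs 1, rem=6, I/O yield, promote→Q0. Q0=[P3] Q1=[P1,P2,P4] Q2=[]
t=8-9: P3@Q0 runs 1, rem=5, I/O yield, promote→Q0. Q0=[P3] Q1=[P1,P2,P4] Q2=[]
t=9-10: P3@Q0 runs 1, rem=4, I/O yield, promote→Q0. Q0=[P3] Q1=[P1,P2,P4] Q2=[]
t=10-11: P3@Q0 runs 1, rem=3, I/O yield, promote→Q0. Q0=[P3] Q1=[P1,P2,P4] Q2=[]
t=11-12: P3@Q0 runs 1, rem=2, I/O yield, promote→Q0. Q0=[P3] Q1=[P1,P2,P4] Q2=[]
t=12-13: P3@Q0 runs 1, rem=1, I/O yield, promote→Q0. Q0=[P3] Q1=[P1,P2,P4] Q2=[]
t=13-14: P3@Q0 runs 1, rem=0, completes. Q0=[] Q1=[P1,P2,P4] Q2=[]
t=14-17: P1@Q1 runs 3, rem=9, I/O yield, promote→Q0. Q0=[P1] Q1=[P2,P4] Q2=[]
t=17-19: P1@Q0 runs 2, rem=7, quantum used, demote→Q1. Q0=[] Q1=[P2,P4,P1] Q2=[]
t=19-22: P2@Q1 runs 3, rem=10, I/O yield, promote→Q0. Q0=[P2] Q1=[P4,P1] Q2=[]
t=22-24: P2@Q0 runs 2, rem=8, quantum used, demote→Q1. Q0=[] Q1=[P4,P1,P2] Q2=[]
t=24-30: P4@Q1 runs 6, rem=6, quantum used, demote→Q2. Q0=[] Q1=[P1,P2] Q2=[P4]
t=30-33: P1@Q1 runs 3, rem=4, I/O yield, promote→Q0. Q0=[P1] Q1=[P2] Q2=[P4]
t=33-35: P1@Q0 runs 2, rem=2, quantum used, demote→Q1. Q0=[] Q1=[P2,P1] Q2=[P4]
t=35-38: P2@Q1 runs 3, rem=5, I/O yield, promote→Q0. Q0=[P2] Q1=[P1] Q2=[P4]
t=38-40: P2@Q0 runs 2, rem=3, quantum used, demote→Q1. Q0=[] Q1=[P1,P2] Q2=[P4]
t=40-42: P1@Q1 runs 2, rem=0, completes. Q0=[] Q1=[P2] Q2=[P4]
t=42-45: P2@Q1 runs 3, rem=0, completes. Q0=[] Q1=[] Q2=[P4]
t=45-51: P4@Q2 runs 6, rem=0, completes. Q0=[] Q1=[] Q2=[]

Answer: 1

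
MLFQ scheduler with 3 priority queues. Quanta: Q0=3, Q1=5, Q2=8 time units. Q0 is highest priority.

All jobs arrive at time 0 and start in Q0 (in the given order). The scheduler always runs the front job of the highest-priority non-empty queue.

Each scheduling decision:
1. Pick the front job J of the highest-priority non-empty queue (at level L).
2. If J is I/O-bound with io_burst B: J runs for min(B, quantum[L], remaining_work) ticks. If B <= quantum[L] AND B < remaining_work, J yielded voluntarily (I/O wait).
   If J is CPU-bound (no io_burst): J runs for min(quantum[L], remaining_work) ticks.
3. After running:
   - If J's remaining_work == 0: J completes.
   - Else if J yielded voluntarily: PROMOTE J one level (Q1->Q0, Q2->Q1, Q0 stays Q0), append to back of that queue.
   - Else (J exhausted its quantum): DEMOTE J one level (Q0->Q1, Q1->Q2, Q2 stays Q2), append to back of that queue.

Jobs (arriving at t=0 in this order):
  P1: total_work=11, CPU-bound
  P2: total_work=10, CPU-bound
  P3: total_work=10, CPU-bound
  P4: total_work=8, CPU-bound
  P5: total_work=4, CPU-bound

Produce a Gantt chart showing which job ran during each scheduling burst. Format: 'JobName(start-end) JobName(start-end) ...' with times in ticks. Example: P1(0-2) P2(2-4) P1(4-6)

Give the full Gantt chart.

t=0-3: P1@Q0 runs 3, rem=8, quantum used, demote→Q1. Q0=[P2,P3,P4,P5] Q1=[P1] Q2=[]
t=3-6: P2@Q0 runs 3, rem=7, quantum used, demote→Q1. Q0=[P3,P4,P5] Q1=[P1,P2] Q2=[]
t=6-9: P3@Q0 runs 3, rem=7, quantum used, demote→Q1. Q0=[P4,P5] Q1=[P1,P2,P3] Q2=[]
t=9-12: P4@Q0 runs 3, rem=5, quantum used, demote→Q1. Q0=[P5] Q1=[P1,P2,P3,P4] Q2=[]
t=12-15: P5@Q0 runs 3, rem=1, quantum used, demote→Q1. Q0=[] Q1=[P1,P2,P3,P4,P5] Q2=[]
t=15-20: P1@Q1 runs 5, rem=3, quantum used, demote→Q2. Q0=[] Q1=[P2,P3,P4,P5] Q2=[P1]
t=20-25: P2@Q1 runs 5, rem=2, quantum used, demote→Q2. Q0=[] Q1=[P3,P4,P5] Q2=[P1,P2]
t=25-30: P3@Q1 runs 5, rem=2, quantum used, demote→Q2. Q0=[] Q1=[P4,P5] Q2=[P1,P2,P3]
t=30-35: P4@Q1 runs 5, rem=0, completes. Q0=[] Q1=[P5] Q2=[P1,P2,P3]
t=35-36: P5@Q1 runs 1, rem=0, completes. Q0=[] Q1=[] Q2=[P1,P2,P3]
t=36-39: P1@Q2 runs 3, rem=0, completes. Q0=[] Q1=[] Q2=[P2,P3]
t=39-41: P2@Q2 runs 2, rem=0, completes. Q0=[] Q1=[] Q2=[P3]
t=41-43: P3@Q2 runs 2, rem=0, completes. Q0=[] Q1=[] Q2=[]

Answer: P1(0-3) P2(3-6) P3(6-9) P4(9-12) P5(12-15) P1(15-20) P2(20-25) P3(25-30) P4(30-35) P5(35-36) P1(36-39) P2(39-41) P3(41-43)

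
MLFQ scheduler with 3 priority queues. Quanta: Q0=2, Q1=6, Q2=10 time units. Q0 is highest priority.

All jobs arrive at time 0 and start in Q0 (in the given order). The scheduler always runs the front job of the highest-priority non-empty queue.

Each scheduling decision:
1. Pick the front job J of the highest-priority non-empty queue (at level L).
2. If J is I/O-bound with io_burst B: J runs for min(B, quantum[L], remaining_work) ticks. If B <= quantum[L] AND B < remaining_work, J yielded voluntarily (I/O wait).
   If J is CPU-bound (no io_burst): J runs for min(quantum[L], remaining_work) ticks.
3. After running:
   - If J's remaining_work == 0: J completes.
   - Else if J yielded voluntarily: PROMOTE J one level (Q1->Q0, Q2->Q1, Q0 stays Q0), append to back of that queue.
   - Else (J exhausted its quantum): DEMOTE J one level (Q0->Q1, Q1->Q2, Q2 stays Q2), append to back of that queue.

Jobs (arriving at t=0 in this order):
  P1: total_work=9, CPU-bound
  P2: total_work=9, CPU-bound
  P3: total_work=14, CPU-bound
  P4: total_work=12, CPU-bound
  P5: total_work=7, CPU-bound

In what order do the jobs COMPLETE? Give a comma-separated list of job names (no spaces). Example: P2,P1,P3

Answer: P5,P1,P2,P3,P4

Derivation:
t=0-2: P1@Q0 runs 2, rem=7, quantum used, demote→Q1. Q0=[P2,P3,P4,P5] Q1=[P1] Q2=[]
t=2-4: P2@Q0 runs 2, rem=7, quantum used, demote→Q1. Q0=[P3,P4,P5] Q1=[P1,P2] Q2=[]
t=4-6: P3@Q0 runs 2, rem=12, quantum used, demote→Q1. Q0=[P4,P5] Q1=[P1,P2,P3] Q2=[]
t=6-8: P4@Q0 runs 2, rem=10, quantum used, demote→Q1. Q0=[P5] Q1=[P1,P2,P3,P4] Q2=[]
t=8-10: P5@Q0 runs 2, rem=5, quantum used, demote→Q1. Q0=[] Q1=[P1,P2,P3,P4,P5] Q2=[]
t=10-16: P1@Q1 runs 6, rem=1, quantum used, demote→Q2. Q0=[] Q1=[P2,P3,P4,P5] Q2=[P1]
t=16-22: P2@Q1 runs 6, rem=1, quantum used, demote→Q2. Q0=[] Q1=[P3,P4,P5] Q2=[P1,P2]
t=22-28: P3@Q1 runs 6, rem=6, quantum used, demote→Q2. Q0=[] Q1=[P4,P5] Q2=[P1,P2,P3]
t=28-34: P4@Q1 runs 6, rem=4, quantum used, demote→Q2. Q0=[] Q1=[P5] Q2=[P1,P2,P3,P4]
t=34-39: P5@Q1 runs 5, rem=0, completes. Q0=[] Q1=[] Q2=[P1,P2,P3,P4]
t=39-40: P1@Q2 runs 1, rem=0, completes. Q0=[] Q1=[] Q2=[P2,P3,P4]
t=40-41: P2@Q2 runs 1, rem=0, completes. Q0=[] Q1=[] Q2=[P3,P4]
t=41-47: P3@Q2 runs 6, rem=0, completes. Q0=[] Q1=[] Q2=[P4]
t=47-51: P4@Q2 runs 4, rem=0, completes. Q0=[] Q1=[] Q2=[]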